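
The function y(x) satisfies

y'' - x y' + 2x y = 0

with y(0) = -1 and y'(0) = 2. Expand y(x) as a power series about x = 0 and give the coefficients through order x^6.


Ansatz: y(x) = sum_{n>=0} a_n x^n, so y'(x) = sum_{n>=1} n a_n x^(n-1) and y''(x) = sum_{n>=2} n(n-1) a_n x^(n-2).
Substitute into P(x) y'' + Q(x) y' + R(x) y = 0 with P(x) = 1, Q(x) = -x, R(x) = 2x, and match powers of x.
Initial conditions: a_0 = -1, a_1 = 2.
Setting the coefficient of each power of x to zero and solving order by order (substituting the coefficients already found):
  x^0: 2 a_2 = 0  ->  a_2 = 0
  x^1: 6 a_3 - a_1 + 2 a_0 = 0  ->  6 a_3 = a_1 - 2 a_0 = 4  ->  a_3 = 2/3
  x^2: 12 a_4 - 2 a_2 + 2 a_1 = 0  ->  12 a_4 = 2 a_2 - 2 a_1 = -4  ->  a_4 = -1/3
  x^3: 20 a_5 - 3 a_3 + 2 a_2 = 0  ->  20 a_5 = 3 a_3 - 2 a_2 = 2  ->  a_5 = 1/10
  x^4: 30 a_6 - 4 a_4 + 2 a_3 = 0  ->  30 a_6 = 4 a_4 - 2 a_3 = -8/3  ->  a_6 = -4/45
Truncated series: y(x) = -1 + 2 x + (2/3) x^3 - (1/3) x^4 + (1/10) x^5 - (4/45) x^6 + O(x^7).

a_0 = -1; a_1 = 2; a_2 = 0; a_3 = 2/3; a_4 = -1/3; a_5 = 1/10; a_6 = -4/45


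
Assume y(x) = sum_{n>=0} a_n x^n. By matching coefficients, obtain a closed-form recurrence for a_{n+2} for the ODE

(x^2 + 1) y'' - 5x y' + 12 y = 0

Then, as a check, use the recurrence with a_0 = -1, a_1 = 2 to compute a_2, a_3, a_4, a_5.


Substitute y = sum_n a_n x^n.
(1 + 1 x^2) y'' contributes (n+2)(n+1) a_{n+2} + n(n-1) a_n at x^n.
-5 x y'(x) contributes -5 n a_n at x^n.
12 y(x) contributes 12 a_n at x^n.
Matching x^n: (n+2)(n+1) a_{n+2} + (n(n-1) - 5 n + 12) a_n = 0.
Thus a_{n+2} = (-n(n-1) + 5 n - 12) / ((n+1)(n+2)) * a_n.

Check with a_0 = -1, a_1 = 2 (apply the recurrence for n = 0, 1, 2, 3): a_0 = -1, a_1 = 2, a_2 = 6, a_3 = -7/3, a_4 = -2, a_5 = 7/20.

a_(n+2) = (-n(n-1) + 5 n - 12) / ((n+1)(n+2)) * a_n; check: a_0 = -1, a_1 = 2, a_2 = 6, a_3 = -7/3, a_4 = -2, a_5 = 7/20


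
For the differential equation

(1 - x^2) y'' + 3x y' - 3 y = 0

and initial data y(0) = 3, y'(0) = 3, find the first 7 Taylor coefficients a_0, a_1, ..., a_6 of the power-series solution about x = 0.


Ansatz: y(x) = sum_{n>=0} a_n x^n, so y'(x) = sum_{n>=1} n a_n x^(n-1) and y''(x) = sum_{n>=2} n(n-1) a_n x^(n-2).
Substitute into P(x) y'' + Q(x) y' + R(x) y = 0 with P(x) = 1 - x^2, Q(x) = 3x, R(x) = -3, and match powers of x.
Initial conditions: a_0 = 3, a_1 = 3.
Setting the coefficient of each power of x to zero and solving order by order (substituting the coefficients already found):
  x^0: 2 a_2 - 3 a_0 = 0  ->  2 a_2 = 3 a_0 = 9  ->  a_2 = 9/2
  x^1: 6 a_3 = 0  ->  a_3 = 0
  x^2: 12 a_4 + a_2 = 0  ->  12 a_4 = -a_2 = -9/2  ->  a_4 = -3/8
  x^3: 20 a_5 = 0  ->  a_5 = 0
  x^4: 30 a_6 - 3 a_4 = 0  ->  30 a_6 = 3 a_4 = -9/8  ->  a_6 = -3/80
Truncated series: y(x) = 3 + 3 x + (9/2) x^2 - (3/8) x^4 - (3/80) x^6 + O(x^7).

a_0 = 3; a_1 = 3; a_2 = 9/2; a_3 = 0; a_4 = -3/8; a_5 = 0; a_6 = -3/80


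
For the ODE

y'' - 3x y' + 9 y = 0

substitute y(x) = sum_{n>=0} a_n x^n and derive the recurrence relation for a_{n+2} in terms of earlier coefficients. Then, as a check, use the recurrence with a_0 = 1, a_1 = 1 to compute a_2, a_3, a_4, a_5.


Substitute y = sum_n a_n x^n.
y''(x) has coefficient (n+2)(n+1) a_{n+2} at x^n;
-3 x y'(x) has coefficient -3 n a_n at x^n (shift);
9 y(x) has coefficient 9 a_n at x^n.
Matching x^n: (n+2)(n+1) a_{n+2} + (-3n + 9) a_n = 0.
Thus a_{n+2} = (3n - 9) / ((n+1)(n+2)) * a_n.

Check with a_0 = 1, a_1 = 1 (apply the recurrence for n = 0, 1, 2, 3): a_0 = 1, a_1 = 1, a_2 = -9/2, a_3 = -1, a_4 = 9/8, a_5 = 0.

a_(n+2) = (3n - 9) / ((n+1)(n+2)) * a_n; check: a_0 = 1, a_1 = 1, a_2 = -9/2, a_3 = -1, a_4 = 9/8, a_5 = 0


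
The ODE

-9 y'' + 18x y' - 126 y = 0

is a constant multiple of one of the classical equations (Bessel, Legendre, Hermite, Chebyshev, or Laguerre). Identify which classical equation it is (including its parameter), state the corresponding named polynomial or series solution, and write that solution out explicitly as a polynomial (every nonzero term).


All three coefficients share the factor -9; dividing through by -9 gives  y'' - 2x y' + 14 y = 0.
This matches the Hermite equation y'' - 2x y' + 2n y = 0 with 2n = 14, so n = 7; the polynomial solution is H_7(x).
With y = sum_k a_k x^k, matching x^k gives (k+2)(k+1) a_{k+2} = 2(k - n) a_k = 2(k - 7) a_k. The right side vanishes at k = 7, so the series with the parity of 7 terminates at degree 7.
Standard normalization: leading coefficient of H_n is 2^n, so a_7 = 2^7 = 128. Work downward with a_k = (k+1)(k+2) a_{k+2} / (2(k - n)):
  a_5 = (6)(7)(128) / (2(5 - 7)) = 5376/(-4) = -1344
  a_3 = (4)(5)(-1344) / (2(3 - 7)) = -26880/(-8) = 3360
  a_1 = (2)(3)(3360) / (2(1 - 7)) = 20160/(-12) = -1680
Hence H_7(x) = 128 x^7 - 1344 x^5 + 3360 x^3 - 1680 x.

H_7(x); series = 128 x^7 - 1344 x^5 + 3360 x^3 - 1680 x


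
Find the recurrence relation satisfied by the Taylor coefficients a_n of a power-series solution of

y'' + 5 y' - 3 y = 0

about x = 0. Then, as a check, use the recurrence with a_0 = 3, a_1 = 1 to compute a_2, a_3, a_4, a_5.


Substitute y = sum_n a_n x^n.
y''(x) has coefficient (n+2)(n+1) a_{n+2} at x^n;
5 y'(x) has coefficient 5 (n+1) a_{n+1} at x^n;
-3 y(x) has coefficient -3 a_n at x^n.
Matching x^n: (n+2)(n+1) a_{n+2} + 5 (n+1) a_{n+1} - 3 a_n = 0.
Thus a_{n+2} = [-5 (n+1) a_{n+1} + 3 a_n] / ((n+1)(n+2)).

Check with a_0 = 3, a_1 = 1 (apply the recurrence for n = 0, 1, 2, 3): a_0 = 3, a_1 = 1, a_2 = 2, a_3 = -17/6, a_4 = 97/24, a_5 = -67/15.

a_(n+2) = [-5 (n+1) a_(n+1) + 3 a_n] / ((n+1)(n+2)); check: a_0 = 3, a_1 = 1, a_2 = 2, a_3 = -17/6, a_4 = 97/24, a_5 = -67/15


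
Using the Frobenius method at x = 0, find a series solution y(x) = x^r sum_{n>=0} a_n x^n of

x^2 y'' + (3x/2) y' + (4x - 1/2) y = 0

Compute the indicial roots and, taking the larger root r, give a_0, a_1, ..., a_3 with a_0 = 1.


Write in Frobenius form y'' + (p(x)/x) y' + (q(x)/x^2) y = 0:
  p(x) = 3/2,  q(x) = 4x - 1/2.
Indicial equation: r(r-1) + (3/2) r + (-1/2) = 0 -> roots r_1 = 1/2, r_2 = -1.
Take r = r_1 = 1/2. Let y(x) = x^r sum_{n>=0} a_n x^n with a_0 = 1.
Substitute y = x^r sum a_n x^n and match x^{r+n}. The recurrence is
  D(n) a_n + 4 a_{n-1} = 0,  where D(n) = (r+n)(r+n-1) + (3/2)(r+n) + (-1/2).
  a_n = -4 / D(n) * a_{n-1}.
Since the indicial polynomial factors as (r - r_1)(r - r_2), D(n) = (r_1 + n - r_1)(r_1 + n - r_2) = n(n + 3/2).
Evaluating step by step (a_0 = 1):
  n = 1: D(1) = 1(1 + 3/2) = 5/2; numerator = -4(1) = -4; a_1 = (-4)/(5/2) = -8/5
  n = 2: D(2) = 2(2 + 3/2) = 7; numerator = -4(-8/5) = 32/5; a_2 = (32/5)/(7) = 32/35
  n = 3: D(3) = 3(3 + 3/2) = 27/2; numerator = -4(32/35) = -128/35; a_3 = (-128/35)/(27/2) = -256/945

r = 1/2; a_0 = 1; a_1 = -8/5; a_2 = 32/35; a_3 = -256/945


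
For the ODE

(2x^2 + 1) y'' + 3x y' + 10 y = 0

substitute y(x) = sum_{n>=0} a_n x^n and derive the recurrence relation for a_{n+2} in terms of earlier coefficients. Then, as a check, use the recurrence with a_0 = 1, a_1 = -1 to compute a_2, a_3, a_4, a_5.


Substitute y = sum_n a_n x^n.
(1 + 2 x^2) y'' contributes (n+2)(n+1) a_{n+2} + 2 n(n-1) a_n at x^n.
3 x y'(x) contributes 3 n a_n at x^n.
10 y(x) contributes 10 a_n at x^n.
Matching x^n: (n+2)(n+1) a_{n+2} + (2 n(n-1) + 3 n + 10) a_n = 0.
Thus a_{n+2} = (-2 n(n-1) - 3 n - 10) / ((n+1)(n+2)) * a_n.

Check with a_0 = 1, a_1 = -1 (apply the recurrence for n = 0, 1, 2, 3): a_0 = 1, a_1 = -1, a_2 = -5, a_3 = 13/6, a_4 = 25/3, a_5 = -403/120.

a_(n+2) = (-2 n(n-1) - 3 n - 10) / ((n+1)(n+2)) * a_n; check: a_0 = 1, a_1 = -1, a_2 = -5, a_3 = 13/6, a_4 = 25/3, a_5 = -403/120


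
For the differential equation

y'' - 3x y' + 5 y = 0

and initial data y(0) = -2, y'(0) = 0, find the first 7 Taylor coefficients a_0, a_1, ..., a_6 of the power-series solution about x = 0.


Ansatz: y(x) = sum_{n>=0} a_n x^n, so y'(x) = sum_{n>=1} n a_n x^(n-1) and y''(x) = sum_{n>=2} n(n-1) a_n x^(n-2).
Substitute into P(x) y'' + Q(x) y' + R(x) y = 0 with P(x) = 1, Q(x) = -3x, R(x) = 5, and match powers of x.
Initial conditions: a_0 = -2, a_1 = 0.
Setting the coefficient of each power of x to zero and solving order by order (substituting the coefficients already found):
  x^0: 2 a_2 + 5 a_0 = 0  ->  2 a_2 = -5 a_0 = 10  ->  a_2 = 5
  x^1: 6 a_3 + 2 a_1 = 0  ->  6 a_3 = -2 a_1 = 0  ->  a_3 = 0
  x^2: 12 a_4 - a_2 = 0  ->  12 a_4 = a_2 = 5  ->  a_4 = 5/12
  x^3: 20 a_5 - 4 a_3 = 0  ->  20 a_5 = 4 a_3 = 0  ->  a_5 = 0
  x^4: 30 a_6 - 7 a_4 = 0  ->  30 a_6 = 7 a_4 = 35/12  ->  a_6 = 7/72
Truncated series: y(x) = -2 + 5 x^2 + (5/12) x^4 + (7/72) x^6 + O(x^7).

a_0 = -2; a_1 = 0; a_2 = 5; a_3 = 0; a_4 = 5/12; a_5 = 0; a_6 = 7/72


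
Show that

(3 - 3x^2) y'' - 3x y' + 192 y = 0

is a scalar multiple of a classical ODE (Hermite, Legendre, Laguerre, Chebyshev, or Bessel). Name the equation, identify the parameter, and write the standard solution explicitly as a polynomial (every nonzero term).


All three coefficients share the factor 3; dividing through by 3 gives  (1 - x^2) y'' - x y' + 64 y = 0.
This matches the Chebyshev equation (1 - x^2) y'' - x y' + n^2 y = 0 (note the -x y' term, not -2x y') with n^2 = 64, so n = 8; the polynomial solution is T_8(x).
With y = sum_k a_k x^k, matching x^k gives (k+2)(k+1) a_{k+2} = (k^2 - n^2) a_k = (k - 8)(k + 8) a_k. The right side vanishes at k = 8, so the series with the parity of 8 terminates at degree 8.
Standard normalization: leading coefficient of T_n is 2^(n-1), so a_8 = 2^7 = 128. Work downward with a_k = (k+1)(k+2) a_{k+2} / ((k - 8)(k + 8)):
  a_6 = (7)(8)(128) / ((6 - 8)(6 + 8)) = 7168/(-28) = -256
  a_4 = (5)(6)(-256) / ((4 - 8)(4 + 8)) = -7680/(-48) = 160
  a_2 = (3)(4)(160) / ((2 - 8)(2 + 8)) = 1920/(-60) = -32
  a_0 = (1)(2)(-32) / ((0 - 8)(0 + 8)) = -64/(-64) = 1
Hence T_8(x) = 128 x^8 - 256 x^6 + 160 x^4 - 32 x^2 + 1.

T_8(x); series = 128 x^8 - 256 x^6 + 160 x^4 - 32 x^2 + 1


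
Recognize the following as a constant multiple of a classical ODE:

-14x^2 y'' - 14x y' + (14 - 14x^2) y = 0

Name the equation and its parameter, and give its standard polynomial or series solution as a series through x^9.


All three coefficients share the factor -14; dividing through by -14 gives  x^2 y'' + x y' + (x^2 - 1) y = 0.
This matches the Bessel equation x^2 y'' + x y' + (x^2 - nu^2) y = 0 with nu^2 = 1, so nu = 1; the solution bounded at x = 0 is J_1(x).
Frobenius at x = 0: indicial roots ±nu; for r = nu the recurrence k(k + 2nu) c_k = -c_{k-2} gives the standard series J_nu(x) = sum_{k>=0} (-1)^k / (k! (k+nu)!) (x/2)^(2k+nu). Evaluate the first 5 terms:
  k = 0: (-1)^0 / (0! * 1! * 2^1) x^1 = 1/(1*1*2) x^1 = (1/2) x^1
  k = 1: (-1)^1 / (1! * 2! * 2^3) x^3 = -1/(1*2*8) x^3 = (-1/16) x^3
  k = 2: (-1)^2 / (2! * 3! * 2^5) x^5 = 1/(2*6*32) x^5 = (1/384) x^5
  k = 3: (-1)^3 / (3! * 4! * 2^7) x^7 = -1/(6*24*128) x^7 = (-1/18432) x^7
  k = 4: (-1)^4 / (4! * 5! * 2^9) x^9 = 1/(24*120*512) x^9 = (1/1474560) x^9
Hence J_1(x) = x^9/1474560 - x^7/18432 + x^5/384 - x^3/16 + x/2 + ....

J_1(x); series = x^9/1474560 - x^7/18432 + x^5/384 - x^3/16 + x/2


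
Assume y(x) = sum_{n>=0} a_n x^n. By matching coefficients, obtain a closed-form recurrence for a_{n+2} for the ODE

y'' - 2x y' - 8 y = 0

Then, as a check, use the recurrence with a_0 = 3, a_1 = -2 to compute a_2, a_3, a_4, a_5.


Substitute y = sum_n a_n x^n.
y''(x) has coefficient (n+2)(n+1) a_{n+2} at x^n;
-2 x y'(x) has coefficient -2 n a_n at x^n (shift);
-8 y(x) has coefficient -8 a_n at x^n.
Matching x^n: (n+2)(n+1) a_{n+2} + (-2n - 8) a_n = 0.
Thus a_{n+2} = (2n + 8) / ((n+1)(n+2)) * a_n.

Check with a_0 = 3, a_1 = -2 (apply the recurrence for n = 0, 1, 2, 3): a_0 = 3, a_1 = -2, a_2 = 12, a_3 = -10/3, a_4 = 12, a_5 = -7/3.

a_(n+2) = (2n + 8) / ((n+1)(n+2)) * a_n; check: a_0 = 3, a_1 = -2, a_2 = 12, a_3 = -10/3, a_4 = 12, a_5 = -7/3


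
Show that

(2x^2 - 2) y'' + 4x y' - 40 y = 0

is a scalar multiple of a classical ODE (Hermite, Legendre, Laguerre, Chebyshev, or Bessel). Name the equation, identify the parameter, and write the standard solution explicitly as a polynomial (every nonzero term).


All three coefficients share the factor -2; dividing through by -2 gives  (1 - x^2) y'' - 2x y' + 20 y = 0.
This matches the Legendre equation (1 - x^2) y'' - 2x y' + n(n+1) y = 0 (note the -2x y' term) with n(n+1) = 20, so n = 4; the polynomial solution is P_4(x).
With y = sum_k a_k x^k, matching x^k gives (k+2)(k+1) a_{k+2} = [k(k+1) - n(n+1)] a_k = (k - 4)(k + 5) a_k. The right side vanishes at k = 4, so the series with the parity of 4 terminates at degree 4.
Standard normalization (P_n(1) = 1): leading coefficient (2n)!/(2^n (n!)^2) = 40320/(16*576) = 35/8, so a_4 = 35/8. Work downward with a_k = (k+1)(k+2) a_{k+2} / ((k - 4)(k + 5)):
  a_2 = (3)(4)(35/8) / ((2 - 4)(2 + 5)) = (105/2)/(-14) = -15/4
  a_0 = (1)(2)(-15/4) / ((0 - 4)(0 + 5)) = (-15/2)/(-20) = 3/8
Hence P_4(x) = 35 x^4/8 - 15 x^2/4 + 3/8.

P_4(x); series = 35 x^4/8 - 15 x^2/4 + 3/8


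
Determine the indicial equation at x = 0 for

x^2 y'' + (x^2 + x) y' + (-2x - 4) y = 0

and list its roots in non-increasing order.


Divide by x^2 to reach normal form y'' + P_1(x) y' + P_2(x) y = 0 with P_1(x) = 1 + 1/x and P_2(x) = -2/x - 4/x^2.
x = 0 is a singular point because the y'-coefficient 1 + 1/x has a pole at x = 0 and the y-coefficient -2/x - 4/x^2 has a pole at x = 0.
It is a regular singular point because x P_1(x) = p(x) = x + 1 and x^2 P_2(x) = q(x) = -2x - 4 are polynomials, hence analytic at x = 0.
p(0) = 1,  q(0) = -4.
Indicial equation: r(r-1) + p(0) r + q(0) = 0, i.e. r^2 + (p(0) - 1) r + q(0) = 0, i.e. r^2 - 4 = 0.
Discriminant: (0)^2 - 4(-4) = 16, so r = (0 ± 4)/2.
Solving: r_1 = 2, r_2 = -2.

indicial: r^2 - 4 = 0; roots r_1 = 2, r_2 = -2


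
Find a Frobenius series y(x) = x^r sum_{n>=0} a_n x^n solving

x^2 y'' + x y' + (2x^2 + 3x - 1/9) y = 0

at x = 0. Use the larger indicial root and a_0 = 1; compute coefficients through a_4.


Write in Frobenius form y'' + (p(x)/x) y' + (q(x)/x^2) y = 0:
  p(x) = 1,  q(x) = 2x^2 + 3x - 1/9.
Indicial equation: r(r-1) + (1) r + (-1/9) = 0 -> roots r_1 = 1/3, r_2 = -1/3.
Take r = r_1 = 1/3. Let y(x) = x^r sum_{n>=0} a_n x^n with a_0 = 1.
Substitute y = x^r sum a_n x^n and match x^{r+n}. The recurrence is
  D(n) a_n + 3 a_{n-1} + 2 a_{n-2} = 0,  where D(n) = (r+n)(r+n-1) + (1)(r+n) + (-1/9).
  a_n = [-3 a_{n-1} - 2 a_{n-2}] / D(n).
Since the indicial polynomial factors as (r - r_1)(r - r_2), D(n) = (r_1 + n - r_1)(r_1 + n - r_2) = n(n + 2/3).
Evaluating step by step (a_0 = 1):
  n = 1: D(1) = 1(1 + 2/3) = 5/3; numerator = -3(1) = -3; a_1 = (-3)/(5/3) = -9/5
  n = 2: D(2) = 2(2 + 2/3) = 16/3; numerator = -3(-9/5) - 2(1) = 17/5; a_2 = (17/5)/(16/3) = 51/80
  n = 3: D(3) = 3(3 + 2/3) = 11; numerator = -3(51/80) - 2(-9/5) = 27/16; a_3 = (27/16)/(11) = 27/176
  n = 4: D(4) = 4(4 + 2/3) = 56/3; numerator = -3(27/176) - 2(51/80) = -1527/880; a_4 = (-1527/880)/(56/3) = -4581/49280

r = 1/3; a_0 = 1; a_1 = -9/5; a_2 = 51/80; a_3 = 27/176; a_4 = -4581/49280


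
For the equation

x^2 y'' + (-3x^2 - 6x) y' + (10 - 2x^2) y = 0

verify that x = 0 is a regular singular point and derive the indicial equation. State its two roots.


Divide by x^2 to reach normal form y'' + P_1(x) y' + P_2(x) y = 0 with P_1(x) = -3 - 6/x and P_2(x) = -2 + 10/x^2.
x = 0 is a singular point because the y'-coefficient -3 - 6/x has a pole at x = 0 and the y-coefficient -2 + 10/x^2 has a pole at x = 0.
It is a regular singular point because x P_1(x) = p(x) = -3x - 6 and x^2 P_2(x) = q(x) = 10 - 2x^2 are polynomials, hence analytic at x = 0.
p(0) = -6,  q(0) = 10.
Indicial equation: r(r-1) + p(0) r + q(0) = 0, i.e. r^2 + (p(0) - 1) r + q(0) = 0, i.e. r^2 - 7 r + 10 = 0.
Discriminant: (-7)^2 - 4(10) = 9, so r = (7 ± 3)/2.
Solving: r_1 = 5, r_2 = 2.

indicial: r^2 - 7 r + 10 = 0; roots r_1 = 5, r_2 = 2


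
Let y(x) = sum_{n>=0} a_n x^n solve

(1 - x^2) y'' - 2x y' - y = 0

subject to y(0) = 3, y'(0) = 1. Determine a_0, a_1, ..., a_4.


Ansatz: y(x) = sum_{n>=0} a_n x^n, so y'(x) = sum_{n>=1} n a_n x^(n-1) and y''(x) = sum_{n>=2} n(n-1) a_n x^(n-2).
Substitute into P(x) y'' + Q(x) y' + R(x) y = 0 with P(x) = 1 - x^2, Q(x) = -2x, R(x) = -1, and match powers of x.
Initial conditions: a_0 = 3, a_1 = 1.
Setting the coefficient of each power of x to zero and solving order by order (substituting the coefficients already found):
  x^0: 2 a_2 - a_0 = 0  ->  2 a_2 = a_0 = 3  ->  a_2 = 3/2
  x^1: 6 a_3 - 3 a_1 = 0  ->  6 a_3 = 3 a_1 = 3  ->  a_3 = 1/2
  x^2: 12 a_4 - 7 a_2 = 0  ->  12 a_4 = 7 a_2 = 21/2  ->  a_4 = 7/8
Truncated series: y(x) = 3 + x + (3/2) x^2 + (1/2) x^3 + (7/8) x^4 + O(x^5).

a_0 = 3; a_1 = 1; a_2 = 3/2; a_3 = 1/2; a_4 = 7/8


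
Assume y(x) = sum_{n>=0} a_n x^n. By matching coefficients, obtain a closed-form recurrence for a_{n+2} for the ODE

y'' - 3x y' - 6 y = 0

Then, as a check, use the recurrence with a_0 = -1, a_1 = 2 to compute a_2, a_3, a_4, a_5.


Substitute y = sum_n a_n x^n.
y''(x) has coefficient (n+2)(n+1) a_{n+2} at x^n;
-3 x y'(x) has coefficient -3 n a_n at x^n (shift);
-6 y(x) has coefficient -6 a_n at x^n.
Matching x^n: (n+2)(n+1) a_{n+2} + (-3n - 6) a_n = 0.
Thus a_{n+2} = (3n + 6) / ((n+1)(n+2)) * a_n.

Check with a_0 = -1, a_1 = 2 (apply the recurrence for n = 0, 1, 2, 3): a_0 = -1, a_1 = 2, a_2 = -3, a_3 = 3, a_4 = -3, a_5 = 9/4.

a_(n+2) = (3n + 6) / ((n+1)(n+2)) * a_n; check: a_0 = -1, a_1 = 2, a_2 = -3, a_3 = 3, a_4 = -3, a_5 = 9/4


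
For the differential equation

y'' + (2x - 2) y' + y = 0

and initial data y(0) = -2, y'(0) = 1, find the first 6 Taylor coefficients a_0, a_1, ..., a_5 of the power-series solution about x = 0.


Ansatz: y(x) = sum_{n>=0} a_n x^n, so y'(x) = sum_{n>=1} n a_n x^(n-1) and y''(x) = sum_{n>=2} n(n-1) a_n x^(n-2).
Substitute into P(x) y'' + Q(x) y' + R(x) y = 0 with P(x) = 1, Q(x) = 2x - 2, R(x) = 1, and match powers of x.
Initial conditions: a_0 = -2, a_1 = 1.
Setting the coefficient of each power of x to zero and solving order by order (substituting the coefficients already found):
  x^0: 2 a_2 - 2 a_1 + a_0 = 0  ->  2 a_2 = 2 a_1 - a_0 = 4  ->  a_2 = 2
  x^1: 6 a_3 - 4 a_2 + 3 a_1 = 0  ->  6 a_3 = 4 a_2 - 3 a_1 = 5  ->  a_3 = 5/6
  x^2: 12 a_4 - 6 a_3 + 5 a_2 = 0  ->  12 a_4 = 6 a_3 - 5 a_2 = -5  ->  a_4 = -5/12
  x^3: 20 a_5 - 8 a_4 + 7 a_3 = 0  ->  20 a_5 = 8 a_4 - 7 a_3 = -55/6  ->  a_5 = -11/24
Truncated series: y(x) = -2 + x + 2 x^2 + (5/6) x^3 - (5/12) x^4 - (11/24) x^5 + O(x^6).

a_0 = -2; a_1 = 1; a_2 = 2; a_3 = 5/6; a_4 = -5/12; a_5 = -11/24


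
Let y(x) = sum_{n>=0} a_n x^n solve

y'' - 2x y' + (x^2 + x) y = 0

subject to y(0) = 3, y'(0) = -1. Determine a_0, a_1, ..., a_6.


Ansatz: y(x) = sum_{n>=0} a_n x^n, so y'(x) = sum_{n>=1} n a_n x^(n-1) and y''(x) = sum_{n>=2} n(n-1) a_n x^(n-2).
Substitute into P(x) y'' + Q(x) y' + R(x) y = 0 with P(x) = 1, Q(x) = -2x, R(x) = x^2 + x, and match powers of x.
Initial conditions: a_0 = 3, a_1 = -1.
Setting the coefficient of each power of x to zero and solving order by order (substituting the coefficients already found):
  x^0: 2 a_2 = 0  ->  a_2 = 0
  x^1: 6 a_3 - 2 a_1 + a_0 = 0  ->  6 a_3 = 2 a_1 - a_0 = -5  ->  a_3 = -5/6
  x^2: 12 a_4 - 4 a_2 + a_1 + a_0 = 0  ->  12 a_4 = 4 a_2 - a_1 - a_0 = -2  ->  a_4 = -1/6
  x^3: 20 a_5 - 6 a_3 + a_2 + a_1 = 0  ->  20 a_5 = 6 a_3 - a_2 - a_1 = -4  ->  a_5 = -1/5
  x^4: 30 a_6 - 8 a_4 + a_3 + a_2 = 0  ->  30 a_6 = 8 a_4 - a_3 - a_2 = -1/2  ->  a_6 = -1/60
Truncated series: y(x) = 3 - x - (5/6) x^3 - (1/6) x^4 - (1/5) x^5 - (1/60) x^6 + O(x^7).

a_0 = 3; a_1 = -1; a_2 = 0; a_3 = -5/6; a_4 = -1/6; a_5 = -1/5; a_6 = -1/60


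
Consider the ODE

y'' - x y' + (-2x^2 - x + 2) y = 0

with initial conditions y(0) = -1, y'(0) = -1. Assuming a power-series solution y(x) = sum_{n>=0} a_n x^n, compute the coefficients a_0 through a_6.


Ansatz: y(x) = sum_{n>=0} a_n x^n, so y'(x) = sum_{n>=1} n a_n x^(n-1) and y''(x) = sum_{n>=2} n(n-1) a_n x^(n-2).
Substitute into P(x) y'' + Q(x) y' + R(x) y = 0 with P(x) = 1, Q(x) = -x, R(x) = -2x^2 - x + 2, and match powers of x.
Initial conditions: a_0 = -1, a_1 = -1.
Setting the coefficient of each power of x to zero and solving order by order (substituting the coefficients already found):
  x^0: 2 a_2 + 2 a_0 = 0  ->  2 a_2 = -2 a_0 = 2  ->  a_2 = 1
  x^1: 6 a_3 + a_1 - a_0 = 0  ->  6 a_3 = -a_1 + a_0 = 0  ->  a_3 = 0
  x^2: 12 a_4 - a_1 - 2 a_0 = 0  ->  12 a_4 = a_1 + 2 a_0 = -3  ->  a_4 = -1/4
  x^3: 20 a_5 - a_3 - a_2 - 2 a_1 = 0  ->  20 a_5 = a_3 + a_2 + 2 a_1 = -1  ->  a_5 = -1/20
  x^4: 30 a_6 - 2 a_4 - a_3 - 2 a_2 = 0  ->  30 a_6 = 2 a_4 + a_3 + 2 a_2 = 3/2  ->  a_6 = 1/20
Truncated series: y(x) = -1 - x + x^2 - (1/4) x^4 - (1/20) x^5 + (1/20) x^6 + O(x^7).

a_0 = -1; a_1 = -1; a_2 = 1; a_3 = 0; a_4 = -1/4; a_5 = -1/20; a_6 = 1/20


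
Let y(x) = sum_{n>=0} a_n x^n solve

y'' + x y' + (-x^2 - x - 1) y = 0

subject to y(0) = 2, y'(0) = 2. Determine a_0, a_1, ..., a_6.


Ansatz: y(x) = sum_{n>=0} a_n x^n, so y'(x) = sum_{n>=1} n a_n x^(n-1) and y''(x) = sum_{n>=2} n(n-1) a_n x^(n-2).
Substitute into P(x) y'' + Q(x) y' + R(x) y = 0 with P(x) = 1, Q(x) = x, R(x) = -x^2 - x - 1, and match powers of x.
Initial conditions: a_0 = 2, a_1 = 2.
Setting the coefficient of each power of x to zero and solving order by order (substituting the coefficients already found):
  x^0: 2 a_2 - a_0 = 0  ->  2 a_2 = a_0 = 2  ->  a_2 = 1
  x^1: 6 a_3 - a_0 = 0  ->  6 a_3 = a_0 = 2  ->  a_3 = 1/3
  x^2: 12 a_4 + a_2 - a_1 - a_0 = 0  ->  12 a_4 = -a_2 + a_1 + a_0 = 3  ->  a_4 = 1/4
  x^3: 20 a_5 + 2 a_3 - a_2 - a_1 = 0  ->  20 a_5 = -2 a_3 + a_2 + a_1 = 7/3  ->  a_5 = 7/60
  x^4: 30 a_6 + 3 a_4 - a_3 - a_2 = 0  ->  30 a_6 = -3 a_4 + a_3 + a_2 = 7/12  ->  a_6 = 7/360
Truncated series: y(x) = 2 + 2 x + x^2 + (1/3) x^3 + (1/4) x^4 + (7/60) x^5 + (7/360) x^6 + O(x^7).

a_0 = 2; a_1 = 2; a_2 = 1; a_3 = 1/3; a_4 = 1/4; a_5 = 7/60; a_6 = 7/360


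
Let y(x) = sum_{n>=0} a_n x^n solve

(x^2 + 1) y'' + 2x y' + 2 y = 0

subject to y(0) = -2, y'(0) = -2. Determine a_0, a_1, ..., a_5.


Ansatz: y(x) = sum_{n>=0} a_n x^n, so y'(x) = sum_{n>=1} n a_n x^(n-1) and y''(x) = sum_{n>=2} n(n-1) a_n x^(n-2).
Substitute into P(x) y'' + Q(x) y' + R(x) y = 0 with P(x) = x^2 + 1, Q(x) = 2x, R(x) = 2, and match powers of x.
Initial conditions: a_0 = -2, a_1 = -2.
Setting the coefficient of each power of x to zero and solving order by order (substituting the coefficients already found):
  x^0: 2 a_2 + 2 a_0 = 0  ->  2 a_2 = -2 a_0 = 4  ->  a_2 = 2
  x^1: 6 a_3 + 4 a_1 = 0  ->  6 a_3 = -4 a_1 = 8  ->  a_3 = 4/3
  x^2: 12 a_4 + 8 a_2 = 0  ->  12 a_4 = -8 a_2 = -16  ->  a_4 = -4/3
  x^3: 20 a_5 + 14 a_3 = 0  ->  20 a_5 = -14 a_3 = -56/3  ->  a_5 = -14/15
Truncated series: y(x) = -2 - 2 x + 2 x^2 + (4/3) x^3 - (4/3) x^4 - (14/15) x^5 + O(x^6).

a_0 = -2; a_1 = -2; a_2 = 2; a_3 = 4/3; a_4 = -4/3; a_5 = -14/15


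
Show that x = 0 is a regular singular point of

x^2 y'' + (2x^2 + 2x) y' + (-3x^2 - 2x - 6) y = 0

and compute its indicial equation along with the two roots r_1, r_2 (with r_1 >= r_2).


Divide by x^2 to reach normal form y'' + P_1(x) y' + P_2(x) y = 0 with P_1(x) = 2 + 2/x and P_2(x) = -3 - 2/x - 6/x^2.
x = 0 is a singular point because the y'-coefficient 2 + 2/x has a pole at x = 0 and the y-coefficient -3 - 2/x - 6/x^2 has a pole at x = 0.
It is a regular singular point because x P_1(x) = p(x) = 2x + 2 and x^2 P_2(x) = q(x) = -3x^2 - 2x - 6 are polynomials, hence analytic at x = 0.
p(0) = 2,  q(0) = -6.
Indicial equation: r(r-1) + p(0) r + q(0) = 0, i.e. r^2 + (p(0) - 1) r + q(0) = 0, i.e. r^2 + 1 r - 6 = 0.
Discriminant: (1)^2 - 4(-6) = 25, so r = (-1 ± 5)/2.
Solving: r_1 = 2, r_2 = -3.

indicial: r^2 + 1 r - 6 = 0; roots r_1 = 2, r_2 = -3


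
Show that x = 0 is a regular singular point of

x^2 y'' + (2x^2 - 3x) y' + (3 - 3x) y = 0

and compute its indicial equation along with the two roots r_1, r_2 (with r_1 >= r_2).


Divide by x^2 to reach normal form y'' + P_1(x) y' + P_2(x) y = 0 with P_1(x) = 2 - 3/x and P_2(x) = -3/x + 3/x^2.
x = 0 is a singular point because the y'-coefficient 2 - 3/x has a pole at x = 0 and the y-coefficient -3/x + 3/x^2 has a pole at x = 0.
It is a regular singular point because x P_1(x) = p(x) = 2x - 3 and x^2 P_2(x) = q(x) = 3 - 3x are polynomials, hence analytic at x = 0.
p(0) = -3,  q(0) = 3.
Indicial equation: r(r-1) + p(0) r + q(0) = 0, i.e. r^2 + (p(0) - 1) r + q(0) = 0, i.e. r^2 - 4 r + 3 = 0.
Discriminant: (-4)^2 - 4(3) = 4, so r = (4 ± 2)/2.
Solving: r_1 = 3, r_2 = 1.

indicial: r^2 - 4 r + 3 = 0; roots r_1 = 3, r_2 = 1


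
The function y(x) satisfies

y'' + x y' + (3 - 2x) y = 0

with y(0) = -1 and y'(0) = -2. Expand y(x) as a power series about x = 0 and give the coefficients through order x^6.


Ansatz: y(x) = sum_{n>=0} a_n x^n, so y'(x) = sum_{n>=1} n a_n x^(n-1) and y''(x) = sum_{n>=2} n(n-1) a_n x^(n-2).
Substitute into P(x) y'' + Q(x) y' + R(x) y = 0 with P(x) = 1, Q(x) = x, R(x) = 3 - 2x, and match powers of x.
Initial conditions: a_0 = -1, a_1 = -2.
Setting the coefficient of each power of x to zero and solving order by order (substituting the coefficients already found):
  x^0: 2 a_2 + 3 a_0 = 0  ->  2 a_2 = -3 a_0 = 3  ->  a_2 = 3/2
  x^1: 6 a_3 + 4 a_1 - 2 a_0 = 0  ->  6 a_3 = -4 a_1 + 2 a_0 = 6  ->  a_3 = 1
  x^2: 12 a_4 + 5 a_2 - 2 a_1 = 0  ->  12 a_4 = -5 a_2 + 2 a_1 = -23/2  ->  a_4 = -23/24
  x^3: 20 a_5 + 6 a_3 - 2 a_2 = 0  ->  20 a_5 = -6 a_3 + 2 a_2 = -3  ->  a_5 = -3/20
  x^4: 30 a_6 + 7 a_4 - 2 a_3 = 0  ->  30 a_6 = -7 a_4 + 2 a_3 = 209/24  ->  a_6 = 209/720
Truncated series: y(x) = -1 - 2 x + (3/2) x^2 + x^3 - (23/24) x^4 - (3/20) x^5 + (209/720) x^6 + O(x^7).

a_0 = -1; a_1 = -2; a_2 = 3/2; a_3 = 1; a_4 = -23/24; a_5 = -3/20; a_6 = 209/720


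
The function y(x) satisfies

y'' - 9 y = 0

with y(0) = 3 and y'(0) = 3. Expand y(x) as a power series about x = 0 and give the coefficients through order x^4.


Ansatz: y(x) = sum_{n>=0} a_n x^n, so y'(x) = sum_{n>=1} n a_n x^(n-1) and y''(x) = sum_{n>=2} n(n-1) a_n x^(n-2).
Substitute into P(x) y'' + Q(x) y' + R(x) y = 0 with P(x) = 1, Q(x) = 0, R(x) = -9, and match powers of x.
Initial conditions: a_0 = 3, a_1 = 3.
Setting the coefficient of each power of x to zero and solving order by order (substituting the coefficients already found):
  x^0: 2 a_2 - 9 a_0 = 0  ->  2 a_2 = 9 a_0 = 27  ->  a_2 = 27/2
  x^1: 6 a_3 - 9 a_1 = 0  ->  6 a_3 = 9 a_1 = 27  ->  a_3 = 9/2
  x^2: 12 a_4 - 9 a_2 = 0  ->  12 a_4 = 9 a_2 = 243/2  ->  a_4 = 81/8
Truncated series: y(x) = 3 + 3 x + (27/2) x^2 + (9/2) x^3 + (81/8) x^4 + O(x^5).

a_0 = 3; a_1 = 3; a_2 = 27/2; a_3 = 9/2; a_4 = 81/8


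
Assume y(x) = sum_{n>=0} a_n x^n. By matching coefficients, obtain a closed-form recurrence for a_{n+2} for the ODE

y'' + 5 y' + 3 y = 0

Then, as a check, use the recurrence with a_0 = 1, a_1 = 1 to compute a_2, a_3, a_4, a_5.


Substitute y = sum_n a_n x^n.
y''(x) has coefficient (n+2)(n+1) a_{n+2} at x^n;
5 y'(x) has coefficient 5 (n+1) a_{n+1} at x^n;
3 y(x) has coefficient 3 a_n at x^n.
Matching x^n: (n+2)(n+1) a_{n+2} + 5 (n+1) a_{n+1} + 3 a_n = 0.
Thus a_{n+2} = [-5 (n+1) a_{n+1} - 3 a_n] / ((n+1)(n+2)).

Check with a_0 = 1, a_1 = 1 (apply the recurrence for n = 0, 1, 2, 3): a_0 = 1, a_1 = 1, a_2 = -4, a_3 = 37/6, a_4 = -161/24, a_5 = 347/60.

a_(n+2) = [-5 (n+1) a_(n+1) - 3 a_n] / ((n+1)(n+2)); check: a_0 = 1, a_1 = 1, a_2 = -4, a_3 = 37/6, a_4 = -161/24, a_5 = 347/60


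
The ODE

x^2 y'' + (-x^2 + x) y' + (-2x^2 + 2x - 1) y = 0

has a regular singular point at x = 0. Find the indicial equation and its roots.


Divide by x^2 to reach normal form y'' + P_1(x) y' + P_2(x) y = 0 with P_1(x) = -1 + 1/x and P_2(x) = -2 + 2/x - 1/x^2.
x = 0 is a singular point because the y'-coefficient -1 + 1/x has a pole at x = 0 and the y-coefficient -2 + 2/x - 1/x^2 has a pole at x = 0.
It is a regular singular point because x P_1(x) = p(x) = 1 - x and x^2 P_2(x) = q(x) = -2x^2 + 2x - 1 are polynomials, hence analytic at x = 0.
p(0) = 1,  q(0) = -1.
Indicial equation: r(r-1) + p(0) r + q(0) = 0, i.e. r^2 + (p(0) - 1) r + q(0) = 0, i.e. r^2 - 1 = 0.
Discriminant: (0)^2 - 4(-1) = 4, so r = (0 ± 2)/2.
Solving: r_1 = 1, r_2 = -1.

indicial: r^2 - 1 = 0; roots r_1 = 1, r_2 = -1


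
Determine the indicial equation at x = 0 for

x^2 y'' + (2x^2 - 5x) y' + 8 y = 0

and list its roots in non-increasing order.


Divide by x^2 to reach normal form y'' + P_1(x) y' + P_2(x) y = 0 with P_1(x) = 2 - 5/x and P_2(x) = 8/x^2.
x = 0 is a singular point because the y'-coefficient 2 - 5/x has a pole at x = 0 and the y-coefficient 8/x^2 has a pole at x = 0.
It is a regular singular point because x P_1(x) = p(x) = 2x - 5 and x^2 P_2(x) = q(x) = 8 are polynomials, hence analytic at x = 0.
p(0) = -5,  q(0) = 8.
Indicial equation: r(r-1) + p(0) r + q(0) = 0, i.e. r^2 + (p(0) - 1) r + q(0) = 0, i.e. r^2 - 6 r + 8 = 0.
Discriminant: (-6)^2 - 4(8) = 4, so r = (6 ± 2)/2.
Solving: r_1 = 4, r_2 = 2.

indicial: r^2 - 6 r + 8 = 0; roots r_1 = 4, r_2 = 2


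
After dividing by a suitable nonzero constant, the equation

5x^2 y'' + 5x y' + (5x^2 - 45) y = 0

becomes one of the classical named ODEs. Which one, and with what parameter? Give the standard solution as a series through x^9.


All three coefficients share the factor 5; dividing through by 5 gives  x^2 y'' + x y' + (x^2 - 9) y = 0.
This matches the Bessel equation x^2 y'' + x y' + (x^2 - nu^2) y = 0 with nu^2 = 9, so nu = 3; the solution bounded at x = 0 is J_3(x).
Frobenius at x = 0: indicial roots ±nu; for r = nu the recurrence k(k + 2nu) c_k = -c_{k-2} gives the standard series J_nu(x) = sum_{k>=0} (-1)^k / (k! (k+nu)!) (x/2)^(2k+nu). Evaluate the first 4 terms:
  k = 0: (-1)^0 / (0! * 3! * 2^3) x^3 = 1/(1*6*8) x^3 = (1/48) x^3
  k = 1: (-1)^1 / (1! * 4! * 2^5) x^5 = -1/(1*24*32) x^5 = (-1/768) x^5
  k = 2: (-1)^2 / (2! * 5! * 2^7) x^7 = 1/(2*120*128) x^7 = (1/30720) x^7
  k = 3: (-1)^3 / (3! * 6! * 2^9) x^9 = -1/(6*720*512) x^9 = (-1/2211840) x^9
Hence J_3(x) = -x^9/2211840 + x^7/30720 - x^5/768 + x^3/48 + ....

J_3(x); series = -x^9/2211840 + x^7/30720 - x^5/768 + x^3/48


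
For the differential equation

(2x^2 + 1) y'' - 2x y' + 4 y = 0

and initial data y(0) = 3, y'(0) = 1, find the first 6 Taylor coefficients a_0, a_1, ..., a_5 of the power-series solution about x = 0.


Ansatz: y(x) = sum_{n>=0} a_n x^n, so y'(x) = sum_{n>=1} n a_n x^(n-1) and y''(x) = sum_{n>=2} n(n-1) a_n x^(n-2).
Substitute into P(x) y'' + Q(x) y' + R(x) y = 0 with P(x) = 2x^2 + 1, Q(x) = -2x, R(x) = 4, and match powers of x.
Initial conditions: a_0 = 3, a_1 = 1.
Setting the coefficient of each power of x to zero and solving order by order (substituting the coefficients already found):
  x^0: 2 a_2 + 4 a_0 = 0  ->  2 a_2 = -4 a_0 = -12  ->  a_2 = -6
  x^1: 6 a_3 + 2 a_1 = 0  ->  6 a_3 = -2 a_1 = -2  ->  a_3 = -1/3
  x^2: 12 a_4 + 4 a_2 = 0  ->  12 a_4 = -4 a_2 = 24  ->  a_4 = 2
  x^3: 20 a_5 + 10 a_3 = 0  ->  20 a_5 = -10 a_3 = 10/3  ->  a_5 = 1/6
Truncated series: y(x) = 3 + x - 6 x^2 - (1/3) x^3 + 2 x^4 + (1/6) x^5 + O(x^6).

a_0 = 3; a_1 = 1; a_2 = -6; a_3 = -1/3; a_4 = 2; a_5 = 1/6


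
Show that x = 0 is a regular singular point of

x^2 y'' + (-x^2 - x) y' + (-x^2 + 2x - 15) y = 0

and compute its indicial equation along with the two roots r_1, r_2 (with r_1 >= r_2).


Divide by x^2 to reach normal form y'' + P_1(x) y' + P_2(x) y = 0 with P_1(x) = -1 - 1/x and P_2(x) = -1 + 2/x - 15/x^2.
x = 0 is a singular point because the y'-coefficient -1 - 1/x has a pole at x = 0 and the y-coefficient -1 + 2/x - 15/x^2 has a pole at x = 0.
It is a regular singular point because x P_1(x) = p(x) = -x - 1 and x^2 P_2(x) = q(x) = -x^2 + 2x - 15 are polynomials, hence analytic at x = 0.
p(0) = -1,  q(0) = -15.
Indicial equation: r(r-1) + p(0) r + q(0) = 0, i.e. r^2 + (p(0) - 1) r + q(0) = 0, i.e. r^2 - 2 r - 15 = 0.
Discriminant: (-2)^2 - 4(-15) = 64, so r = (2 ± 8)/2.
Solving: r_1 = 5, r_2 = -3.

indicial: r^2 - 2 r - 15 = 0; roots r_1 = 5, r_2 = -3


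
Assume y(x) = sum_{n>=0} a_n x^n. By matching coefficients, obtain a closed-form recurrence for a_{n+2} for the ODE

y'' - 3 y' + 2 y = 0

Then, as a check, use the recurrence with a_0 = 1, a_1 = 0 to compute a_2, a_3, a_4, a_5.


Substitute y = sum_n a_n x^n.
y''(x) has coefficient (n+2)(n+1) a_{n+2} at x^n;
-3 y'(x) has coefficient -3 (n+1) a_{n+1} at x^n;
2 y(x) has coefficient 2 a_n at x^n.
Matching x^n: (n+2)(n+1) a_{n+2} - 3 (n+1) a_{n+1} + 2 a_n = 0.
Thus a_{n+2} = [3 (n+1) a_{n+1} - 2 a_n] / ((n+1)(n+2)).

Check with a_0 = 1, a_1 = 0 (apply the recurrence for n = 0, 1, 2, 3): a_0 = 1, a_1 = 0, a_2 = -1, a_3 = -1, a_4 = -7/12, a_5 = -1/4.

a_(n+2) = [3 (n+1) a_(n+1) - 2 a_n] / ((n+1)(n+2)); check: a_0 = 1, a_1 = 0, a_2 = -1, a_3 = -1, a_4 = -7/12, a_5 = -1/4


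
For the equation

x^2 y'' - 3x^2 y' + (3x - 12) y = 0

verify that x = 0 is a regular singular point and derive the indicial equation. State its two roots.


Divide by x^2 to reach normal form y'' + P_1(x) y' + P_2(x) y = 0 with P_1(x) = -3 and P_2(x) = 3/x - 12/x^2.
x = 0 is a singular point because the y-coefficient 3/x - 12/x^2 has a pole at x = 0.
It is a regular singular point because x P_1(x) = p(x) = -3x and x^2 P_2(x) = q(x) = 3x - 12 are polynomials, hence analytic at x = 0.
p(0) = 0,  q(0) = -12.
Indicial equation: r(r-1) + p(0) r + q(0) = 0, i.e. r^2 + (p(0) - 1) r + q(0) = 0, i.e. r^2 - 1 r - 12 = 0.
Discriminant: (-1)^2 - 4(-12) = 49, so r = (1 ± 7)/2.
Solving: r_1 = 4, r_2 = -3.

indicial: r^2 - 1 r - 12 = 0; roots r_1 = 4, r_2 = -3


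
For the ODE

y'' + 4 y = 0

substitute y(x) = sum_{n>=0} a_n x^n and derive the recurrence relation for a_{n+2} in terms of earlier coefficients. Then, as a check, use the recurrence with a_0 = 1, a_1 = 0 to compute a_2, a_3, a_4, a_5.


Substitute y = sum_n a_n x^n into y'' + (const) y = 0.
y''(x) = sum_{n>=0} (n+2)(n+1) a_{n+2} x^n.
The ODE becomes sum_n [(n+2)(n+1) a_{n+2} + 4 a_n] x^n = 0.
Setting each coefficient to zero gives the recurrence:
  (n+2)(n+1) a_{n+2} + 4 a_n = 0,
  a_{n+2} = -4 / ((n+1)(n+2)) a_n.

Check with a_0 = 1, a_1 = 0 (apply the recurrence for n = 0, 1, 2, 3): a_0 = 1, a_1 = 0, a_2 = -2, a_3 = 0, a_4 = 2/3, a_5 = 0.

a_{n+2} = -4/((n+1)(n+2)) * a_n; check: a_0 = 1, a_1 = 0, a_2 = -2, a_3 = 0, a_4 = 2/3, a_5 = 0


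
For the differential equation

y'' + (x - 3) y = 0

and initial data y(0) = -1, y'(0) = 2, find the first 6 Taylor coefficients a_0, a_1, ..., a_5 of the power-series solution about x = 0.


Ansatz: y(x) = sum_{n>=0} a_n x^n, so y'(x) = sum_{n>=1} n a_n x^(n-1) and y''(x) = sum_{n>=2} n(n-1) a_n x^(n-2).
Substitute into P(x) y'' + Q(x) y' + R(x) y = 0 with P(x) = 1, Q(x) = 0, R(x) = x - 3, and match powers of x.
Initial conditions: a_0 = -1, a_1 = 2.
Setting the coefficient of each power of x to zero and solving order by order (substituting the coefficients already found):
  x^0: 2 a_2 - 3 a_0 = 0  ->  2 a_2 = 3 a_0 = -3  ->  a_2 = -3/2
  x^1: 6 a_3 - 3 a_1 + a_0 = 0  ->  6 a_3 = 3 a_1 - a_0 = 7  ->  a_3 = 7/6
  x^2: 12 a_4 - 3 a_2 + a_1 = 0  ->  12 a_4 = 3 a_2 - a_1 = -13/2  ->  a_4 = -13/24
  x^3: 20 a_5 - 3 a_3 + a_2 = 0  ->  20 a_5 = 3 a_3 - a_2 = 5  ->  a_5 = 1/4
Truncated series: y(x) = -1 + 2 x - (3/2) x^2 + (7/6) x^3 - (13/24) x^4 + (1/4) x^5 + O(x^6).

a_0 = -1; a_1 = 2; a_2 = -3/2; a_3 = 7/6; a_4 = -13/24; a_5 = 1/4


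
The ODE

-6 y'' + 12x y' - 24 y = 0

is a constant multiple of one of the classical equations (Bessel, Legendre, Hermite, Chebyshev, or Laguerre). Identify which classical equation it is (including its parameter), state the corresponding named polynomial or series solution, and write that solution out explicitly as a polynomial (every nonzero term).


All three coefficients share the factor -6; dividing through by -6 gives  y'' - 2x y' + 4 y = 0.
This matches the Hermite equation y'' - 2x y' + 2n y = 0 with 2n = 4, so n = 2; the polynomial solution is H_2(x).
With y = sum_k a_k x^k, matching x^k gives (k+2)(k+1) a_{k+2} = 2(k - n) a_k = 2(k - 2) a_k. The right side vanishes at k = 2, so the series with the parity of 2 terminates at degree 2.
Standard normalization: leading coefficient of H_n is 2^n, so a_2 = 2^2 = 4. Work downward with a_k = (k+1)(k+2) a_{k+2} / (2(k - n)):
  a_0 = (1)(2)(4) / (2(0 - 2)) = 8/(-4) = -2
Hence H_2(x) = 4 x^2 - 2.

H_2(x); series = 4 x^2 - 2


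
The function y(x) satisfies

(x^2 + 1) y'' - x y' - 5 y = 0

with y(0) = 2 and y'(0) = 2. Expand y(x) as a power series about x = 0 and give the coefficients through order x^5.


Ansatz: y(x) = sum_{n>=0} a_n x^n, so y'(x) = sum_{n>=1} n a_n x^(n-1) and y''(x) = sum_{n>=2} n(n-1) a_n x^(n-2).
Substitute into P(x) y'' + Q(x) y' + R(x) y = 0 with P(x) = x^2 + 1, Q(x) = -x, R(x) = -5, and match powers of x.
Initial conditions: a_0 = 2, a_1 = 2.
Setting the coefficient of each power of x to zero and solving order by order (substituting the coefficients already found):
  x^0: 2 a_2 - 5 a_0 = 0  ->  2 a_2 = 5 a_0 = 10  ->  a_2 = 5
  x^1: 6 a_3 - 6 a_1 = 0  ->  6 a_3 = 6 a_1 = 12  ->  a_3 = 2
  x^2: 12 a_4 - 5 a_2 = 0  ->  12 a_4 = 5 a_2 = 25  ->  a_4 = 25/12
  x^3: 20 a_5 - 2 a_3 = 0  ->  20 a_5 = 2 a_3 = 4  ->  a_5 = 1/5
Truncated series: y(x) = 2 + 2 x + 5 x^2 + 2 x^3 + (25/12) x^4 + (1/5) x^5 + O(x^6).

a_0 = 2; a_1 = 2; a_2 = 5; a_3 = 2; a_4 = 25/12; a_5 = 1/5


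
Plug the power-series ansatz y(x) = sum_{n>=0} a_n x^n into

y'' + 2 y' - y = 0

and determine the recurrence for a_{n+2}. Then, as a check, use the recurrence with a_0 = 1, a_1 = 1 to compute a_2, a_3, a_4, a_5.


Substitute y = sum_n a_n x^n.
y''(x) has coefficient (n+2)(n+1) a_{n+2} at x^n;
2 y'(x) has coefficient 2 (n+1) a_{n+1} at x^n;
-y(x) has coefficient -1 a_n at x^n.
Matching x^n: (n+2)(n+1) a_{n+2} + 2 (n+1) a_{n+1} - 1 a_n = 0.
Thus a_{n+2} = [-2 (n+1) a_{n+1} + 1 a_n] / ((n+1)(n+2)).

Check with a_0 = 1, a_1 = 1 (apply the recurrence for n = 0, 1, 2, 3): a_0 = 1, a_1 = 1, a_2 = -1/2, a_3 = 1/2, a_4 = -7/24, a_5 = 17/120.

a_(n+2) = [-2 (n+1) a_(n+1) + 1 a_n] / ((n+1)(n+2)); check: a_0 = 1, a_1 = 1, a_2 = -1/2, a_3 = 1/2, a_4 = -7/24, a_5 = 17/120


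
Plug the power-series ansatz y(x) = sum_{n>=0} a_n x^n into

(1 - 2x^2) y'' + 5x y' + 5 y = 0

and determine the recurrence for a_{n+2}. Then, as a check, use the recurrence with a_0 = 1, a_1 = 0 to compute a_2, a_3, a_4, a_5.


Substitute y = sum_n a_n x^n.
(1 - 2 x^2) y'' contributes (n+2)(n+1) a_{n+2} - 2 n(n-1) a_n at x^n.
5 x y'(x) contributes 5 n a_n at x^n.
5 y(x) contributes 5 a_n at x^n.
Matching x^n: (n+2)(n+1) a_{n+2} + (-2 n(n-1) + 5 n + 5) a_n = 0.
Thus a_{n+2} = (2 n(n-1) - 5 n - 5) / ((n+1)(n+2)) * a_n.

Check with a_0 = 1, a_1 = 0 (apply the recurrence for n = 0, 1, 2, 3): a_0 = 1, a_1 = 0, a_2 = -5/2, a_3 = 0, a_4 = 55/24, a_5 = 0.

a_(n+2) = (2 n(n-1) - 5 n - 5) / ((n+1)(n+2)) * a_n; check: a_0 = 1, a_1 = 0, a_2 = -5/2, a_3 = 0, a_4 = 55/24, a_5 = 0


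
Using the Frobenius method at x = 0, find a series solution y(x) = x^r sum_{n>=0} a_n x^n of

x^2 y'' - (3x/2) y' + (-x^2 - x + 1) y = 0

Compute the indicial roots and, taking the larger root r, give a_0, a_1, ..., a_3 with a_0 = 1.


Write in Frobenius form y'' + (p(x)/x) y' + (q(x)/x^2) y = 0:
  p(x) = -3/2,  q(x) = -x^2 - x + 1.
Indicial equation: r(r-1) + (-3/2) r + (1) = 0 -> roots r_1 = 2, r_2 = 1/2.
Take r = r_1 = 2. Let y(x) = x^r sum_{n>=0} a_n x^n with a_0 = 1.
Substitute y = x^r sum a_n x^n and match x^{r+n}. The recurrence is
  D(n) a_n - 1 a_{n-1} - 1 a_{n-2} = 0,  where D(n) = (r+n)(r+n-1) + (-3/2)(r+n) + (1).
  a_n = [1 a_{n-1} + 1 a_{n-2}] / D(n).
Since the indicial polynomial factors as (r - r_1)(r - r_2), D(n) = (r_1 + n - r_1)(r_1 + n - r_2) = n(n + 3/2).
Evaluating step by step (a_0 = 1):
  n = 1: D(1) = 1(1 + 3/2) = 5/2; numerator = 1(1) = 1; a_1 = (1)/(5/2) = 2/5
  n = 2: D(2) = 2(2 + 3/2) = 7; numerator = 1(2/5) + 1(1) = 7/5; a_2 = (7/5)/(7) = 1/5
  n = 3: D(3) = 3(3 + 3/2) = 27/2; numerator = 1(1/5) + 1(2/5) = 3/5; a_3 = (3/5)/(27/2) = 2/45

r = 2; a_0 = 1; a_1 = 2/5; a_2 = 1/5; a_3 = 2/45


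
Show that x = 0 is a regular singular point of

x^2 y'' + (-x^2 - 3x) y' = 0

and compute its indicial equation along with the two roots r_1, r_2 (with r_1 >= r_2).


Divide by x^2 to reach normal form y'' + P_1(x) y' + P_2(x) y = 0 with P_1(x) = -1 - 3/x and P_2(x) = 0.
x = 0 is a singular point because the y'-coefficient -1 - 3/x has a pole at x = 0.
It is a regular singular point because x P_1(x) = p(x) = -x - 3 and x^2 P_2(x) = q(x) = 0 are polynomials, hence analytic at x = 0.
p(0) = -3,  q(0) = 0.
Indicial equation: r(r-1) + p(0) r + q(0) = 0, i.e. r^2 + (p(0) - 1) r + q(0) = 0, i.e. r^2 - 4 r = 0.
Discriminant: (-4)^2 - 4(0) = 16, so r = (4 ± 4)/2.
Solving: r_1 = 4, r_2 = 0.

indicial: r^2 - 4 r = 0; roots r_1 = 4, r_2 = 0
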